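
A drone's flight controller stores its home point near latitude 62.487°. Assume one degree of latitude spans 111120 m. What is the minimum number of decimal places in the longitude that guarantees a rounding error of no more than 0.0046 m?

At 62.487° one degree of longitude covers 111120 × cos 62.487° ≈ 111120 × 0.4619 ≈ 51331.9 m.
With N decimal places the half-ulp bound is 0.5·10⁻ᴺ°, or 0.5·10⁻ᴺ × 51331.9 m on the ground.
Need 0.5 × 51331.9 × 10⁻ᴺ ≤ 0.0046 → 10⁻ᴺ ≤ 1.792e-07, so N ≥ 6.75.
N = 6 would give 0.0257 m (too coarse); N = 7 gives 0.00257 m ≤ 0.0046 m.

7 decimal places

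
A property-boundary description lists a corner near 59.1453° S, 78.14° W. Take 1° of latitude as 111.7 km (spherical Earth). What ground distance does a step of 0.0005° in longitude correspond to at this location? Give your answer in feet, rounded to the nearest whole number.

At 59.1453° a degree of longitude is 111700 × cos 59.1453° ≈ 57286.8 m, so 0.0005° corresponds to 28.6434 m.
In feet: 28.6434 m ÷ 0.3048 ≈ 93.974 ft.

94 feet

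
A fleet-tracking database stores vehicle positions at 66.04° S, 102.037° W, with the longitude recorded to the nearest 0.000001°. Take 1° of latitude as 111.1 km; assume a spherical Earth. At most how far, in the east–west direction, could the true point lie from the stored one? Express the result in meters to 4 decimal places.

0.0226 meters

Rounding to 6 decimal places leaves the longitude within ±5e-07° of the true value.
One degree of longitude at 66.04° is 111100 × cos 66.04° ≈ 111100 × 0.4061 = 45117.6 m.
Maximum E–W displacement: 5e-07 × 45117.6 = 0.0225588 m.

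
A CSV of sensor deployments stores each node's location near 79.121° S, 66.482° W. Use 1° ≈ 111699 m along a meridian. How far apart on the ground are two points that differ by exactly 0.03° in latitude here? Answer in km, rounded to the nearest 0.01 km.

3.35 km

Along a meridian 0.03° is 0.03 × 111699 = 3350.97 m.
That is 3350.97 m = 3.351 km.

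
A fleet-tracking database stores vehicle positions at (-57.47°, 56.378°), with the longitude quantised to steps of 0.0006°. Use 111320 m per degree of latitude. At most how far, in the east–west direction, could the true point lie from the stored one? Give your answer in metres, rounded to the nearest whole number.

18 metres

With a 0.0006° grid the true value lies within half a step, ±0.0006°/2 = ±0.0003°, of the stored one.
Parallels shrink by cos φ, so at 57.47° a degree of longitude is 111320 × 0.5377 ≈ 59861.3 m.
Maximum E–W displacement: 0.0003 × 59861.3 = 17.9584 m.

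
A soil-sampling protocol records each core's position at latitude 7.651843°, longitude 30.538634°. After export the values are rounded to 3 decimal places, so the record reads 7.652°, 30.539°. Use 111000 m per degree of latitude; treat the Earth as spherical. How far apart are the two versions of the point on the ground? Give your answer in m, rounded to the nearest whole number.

The latitude changed by -0.000157° and the longitude by -0.000366°.
N–S: -0.000157° × 111000 m/° = -17.427 m.
East–west at this latitude: -0.000366° × 111000 × cos 7.652° ≈ -0.000366 × 110012 = -40.2642 m.
Hypotenuse of the two orthogonal shifts: √(17.427² + 40.2642²) = 43.8738 m.

44 m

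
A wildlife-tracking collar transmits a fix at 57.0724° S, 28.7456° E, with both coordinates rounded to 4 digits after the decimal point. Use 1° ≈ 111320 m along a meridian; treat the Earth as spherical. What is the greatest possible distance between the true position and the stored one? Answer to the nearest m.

6 m

Rounding to 4 decimal places leaves each coordinate within ±5e-05° of the true value.
North–south component: 5e-05° × 111320 = 5.566 m.
E–W at 57.0724°: 5e-05° × 111320 × cos 57.0724° = 5e-05 × 111320 × 0.5436 ≈ 3.02556 m.
The two errors are perpendicular, so the maximum displacement is √(5.566² + 3.02556²) ≈ 6.33517 m.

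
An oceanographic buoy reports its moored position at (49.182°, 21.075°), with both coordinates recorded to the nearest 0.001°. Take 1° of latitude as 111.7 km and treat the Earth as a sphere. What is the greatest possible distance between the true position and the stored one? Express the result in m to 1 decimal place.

66.7 m

Rounding to 3 decimal places leaves each coordinate within ±0.0005° of the true value.
Latitude error → 0.0005 × 111700 = 55.85 m along the meridian.
East–west component at 49.182°: 0.0005° × 111700 × cos 49.182° ≈ 0.0005 × 73013.6 ≈ 36.5068 m.
The two errors are perpendicular, so the maximum displacement is √(55.85² + 36.5068²) ≈ 66.7231 m.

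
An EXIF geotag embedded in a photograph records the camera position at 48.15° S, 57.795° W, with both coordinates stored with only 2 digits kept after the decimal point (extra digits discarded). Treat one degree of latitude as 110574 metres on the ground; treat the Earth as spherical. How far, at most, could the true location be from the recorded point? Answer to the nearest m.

Truncating at 2 decimal places can drop up to a full unit in the last place, so each coordinate may be off by as much as 0.01°.
North–south component: 0.01° × 110574 = 1105.74 m.
East–west component at 48.15°: 0.01° × 110574 × cos 48.15° ≈ 0.01 × 73773.1 ≈ 737.731 m.
Combining orthogonally: (1105.74² + 737.731²)^½ ≈ 1329.25 m.

1329 m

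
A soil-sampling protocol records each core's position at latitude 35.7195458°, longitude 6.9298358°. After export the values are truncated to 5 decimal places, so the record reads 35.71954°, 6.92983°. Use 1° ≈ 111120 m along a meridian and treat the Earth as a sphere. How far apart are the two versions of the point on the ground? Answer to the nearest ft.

3 ft

The latitude changed by +0.0000058° and the longitude by +0.0000058°.
N–S: 0.0000058° × 111120 m/° = 0.644496 m.
E–W at 35.7195°: 0.0000058° × 111120 × cos 35.7195° = 0.0000058 × 111120 × 0.8119 ≈ 0.523256 m.
Hypotenuse of the two orthogonal shifts: √(0.644496² + 0.523256²) = 0.830164 m.
In feet: 0.830164 m ÷ 0.3048 ≈ 2.7236 ft.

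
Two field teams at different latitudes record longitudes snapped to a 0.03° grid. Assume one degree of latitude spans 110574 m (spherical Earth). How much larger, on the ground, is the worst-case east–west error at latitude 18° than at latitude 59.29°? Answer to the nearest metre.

With a 0.03° grid the true value lies within half a step, ±0.03°/2 = ±0.015°, of the stored one.
At 18°: 0.015° × 110574 × cos 18° = 0.015 × 110574 × 0.9511 ≈ 1577.4 m.
Error at 59.29° = 0.015° × 110574 × cos 59.29° ≈ 1658.6 × 0.5107 = 847.04 m.
So the lower-latitude error exceeds the higher by 1577.4 − 847.04 = 730.39 m.

730 metres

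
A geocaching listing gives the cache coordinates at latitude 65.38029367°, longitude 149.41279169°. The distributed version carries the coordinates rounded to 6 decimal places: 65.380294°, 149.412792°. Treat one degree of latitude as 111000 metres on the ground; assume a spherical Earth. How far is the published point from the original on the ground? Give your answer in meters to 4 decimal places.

0.0393 meters

The latitude changed by -0.00000033° and the longitude by -0.00000031°.
North–south shift: -0.00000033 × 111000 = -0.03663 m.
East–west at this latitude: -0.00000031° × 111000 × cos 65.3803° ≈ -0.00000031 × 46241.9 = -0.014335 m.
Distance: √(0.03663² + 0.014335²) ≈ 0.0393351 m.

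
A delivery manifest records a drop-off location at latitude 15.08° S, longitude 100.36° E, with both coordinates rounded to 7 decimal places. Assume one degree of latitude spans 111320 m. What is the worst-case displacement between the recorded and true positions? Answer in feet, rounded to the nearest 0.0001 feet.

Rounding to 7 decimal places leaves each coordinate within ±5e-08° of the true value.
North–south component: 5e-08° × 111320 = 0.005566 m.
Longitude error → 5e-08 × 111320 × cos 15.08° = 5e-08 × 111320 × 0.9656 ≈ 0.00537433 m.
The two errors are perpendicular, so the maximum displacement is √(0.005566² + 0.00537433²) ≈ 0.00773717 m.
Converting: 0.00773717 m × 3.2808 ft/m ≈ 0.025384 ft.

0.0254 feet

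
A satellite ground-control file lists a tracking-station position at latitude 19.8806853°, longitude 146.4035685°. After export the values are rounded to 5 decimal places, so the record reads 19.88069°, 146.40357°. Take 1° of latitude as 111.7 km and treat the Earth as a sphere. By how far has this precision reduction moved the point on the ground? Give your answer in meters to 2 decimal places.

0.55 meters

The latitude changed by -0.0000047° and the longitude by -0.0000015°.
N–S: -0.0000047° × 111700 m/° = -0.52499 m.
East–west at this latitude: -0.0000015° × 111700 × cos 19.8807° ≈ -0.0000015 × 105043 = -0.157564 m.
Combined displacement = (0.52499² + 0.157564²)^½ ≈ 0.548125 m.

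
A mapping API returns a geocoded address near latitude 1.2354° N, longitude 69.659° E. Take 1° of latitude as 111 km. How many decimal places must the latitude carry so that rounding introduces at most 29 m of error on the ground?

One degree of latitude covers 111000 m.
N decimal places → at most half a unit in the last place, 0.5 × 10⁻ᴺ° = 111000/2 × 10⁻ᴺ m.
Setting 55500 × 10⁻ᴺ ≤ 29 gives 10ᴺ ≥ 1914, i.e. N ≥ 3.28.
So 4 decimal places suffice (5.55 m); 3 would allow up to 55.5 m.

4 decimal places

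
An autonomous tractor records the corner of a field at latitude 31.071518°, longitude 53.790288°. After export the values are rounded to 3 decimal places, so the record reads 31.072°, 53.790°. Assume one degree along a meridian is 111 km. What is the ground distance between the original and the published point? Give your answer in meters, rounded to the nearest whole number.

Δlat = 31.071518 − 31.072 = -0.000482°; Δlon = 53.790288 − 53.790 = +0.000288°.
North–south shift: -0.000482 × 111000 = -53.502 m.
E–W at 31.072°: 0.000288° × 111000 × cos 31.072° = 0.000288 × 111000 × 0.8565 ≈ 27.3812 m.
Combined displacement = (53.502² + 27.3812²)^½ ≈ 60.1015 m.

60 meters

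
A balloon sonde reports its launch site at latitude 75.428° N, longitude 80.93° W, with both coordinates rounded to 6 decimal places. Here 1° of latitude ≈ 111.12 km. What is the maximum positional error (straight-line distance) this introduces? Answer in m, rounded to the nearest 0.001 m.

Rounding to 6 decimal places leaves each coordinate within ±5e-07° of the true value.
N–S: 5e-07° × 111120 m/° = 0.05556 m.
E–W at 75.428°: 5e-07° × 111120 × cos 75.428° = 5e-07 × 111120 × 0.2516 ≈ 0.0139787 m.
Combining orthogonally: (0.05556² + 0.0139787²)^½ ≈ 0.0572915 m.

0.057 m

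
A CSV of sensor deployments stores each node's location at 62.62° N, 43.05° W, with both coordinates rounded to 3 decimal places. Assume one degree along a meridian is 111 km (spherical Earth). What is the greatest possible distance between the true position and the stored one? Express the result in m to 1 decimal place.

Rounding to 3 decimal places leaves each coordinate within ±0.0005° of the true value.
Latitude error → 0.0005 × 111000 = 55.5 m along the meridian.
East–west component at 62.62°: 0.0005° × 111000 × cos 62.62° ≈ 0.0005 × 51047.8 ≈ 25.5239 m.
Combining orthogonally: (55.5² + 25.5239²)^½ ≈ 61.0878 m.

61.1 m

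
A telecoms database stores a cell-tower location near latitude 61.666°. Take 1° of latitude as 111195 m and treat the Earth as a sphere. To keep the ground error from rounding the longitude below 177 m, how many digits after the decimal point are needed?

3 decimal places

At 61.666° one degree of longitude covers 111195 × cos 61.666° ≈ 111195 × 0.4746 ≈ 52774.3 m.
Rounding to N decimal places gives at most 0.5 × 10⁻ᴺ degrees of error, i.e. 0.5 × 10⁻ᴺ × 52774.3 m.
Setting 26387.2 × 10⁻ᴺ ≤ 177 gives 10ᴺ ≥ 149.1, i.e. N ≥ 2.17.
At 2 places the error can reach 264 m, but 3 places keeps it to 26.4 m.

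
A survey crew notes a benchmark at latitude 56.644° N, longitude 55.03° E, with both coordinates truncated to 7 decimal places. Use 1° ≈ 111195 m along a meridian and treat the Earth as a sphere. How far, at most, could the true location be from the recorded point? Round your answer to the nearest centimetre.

1 centimetres

Truncating at 7 decimal places can drop up to a full unit in the last place, so each coordinate may be off by as much as 1e-07°.
N–S: 1e-07° × 111195 m/° = 0.0111195 m.
E–W at 56.644°: 1e-07° × 111195 × cos 56.644° = 1e-07 × 111195 × 0.5498 ≈ 0.00611394 m.
The two errors are perpendicular, so the maximum displacement is √(0.0111195² + 0.00611394²) ≈ 0.0126895 m.
That is 0.0126895 m = 1.269 cm.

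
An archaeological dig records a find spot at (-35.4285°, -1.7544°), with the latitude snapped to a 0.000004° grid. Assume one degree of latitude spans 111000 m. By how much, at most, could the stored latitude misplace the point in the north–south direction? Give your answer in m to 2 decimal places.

0.22 m

With a 0.000004° grid the true value lies within half a step, ±0.000004°/2 = ±2e-06°, of the stored one.
North–south distance: 2e-06° × 111000 m/° = 0.222 m.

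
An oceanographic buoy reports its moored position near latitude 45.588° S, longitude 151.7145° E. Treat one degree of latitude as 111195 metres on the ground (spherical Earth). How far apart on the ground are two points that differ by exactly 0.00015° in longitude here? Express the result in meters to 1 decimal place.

11.7 meters

At 45.588° a degree of longitude is 111195 × cos 45.588° ≈ 77815.7 m, so 0.00015° corresponds to 11.6724 m.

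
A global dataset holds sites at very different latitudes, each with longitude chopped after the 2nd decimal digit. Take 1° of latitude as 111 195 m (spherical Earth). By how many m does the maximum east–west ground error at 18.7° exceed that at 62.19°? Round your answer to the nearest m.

Truncating at 2 decimal places can drop up to a full unit in the last place, so the longitude may be off by as much as 0.01°.
At 18.7°: 0.01° × 111195 × cos 18.7° = 0.01 × 111195 × 0.9472 ≈ 1053.3 m.
At 62.19°: 0.01° × 111195 × cos 62.19° = 0.01 × 111195 × 0.4665 ≈ 518.77 m.
So the lower-latitude error exceeds the higher by 1053.3 − 518.77 = 534.48 m.

534 m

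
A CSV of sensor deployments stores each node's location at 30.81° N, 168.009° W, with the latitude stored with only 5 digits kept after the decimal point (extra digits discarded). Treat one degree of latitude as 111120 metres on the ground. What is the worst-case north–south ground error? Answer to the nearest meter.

1 meters

Truncating at 5 decimal places can drop up to a full unit in the last place, so the latitude may be off by as much as 1e-05°.
North–south distance: 1e-05° × 111120 m/° = 1.1112 m.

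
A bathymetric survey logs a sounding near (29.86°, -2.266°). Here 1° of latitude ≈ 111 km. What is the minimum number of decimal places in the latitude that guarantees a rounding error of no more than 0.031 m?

One degree of latitude covers 111000 m.
With N decimal places the half-ulp bound is 0.5·10⁻ᴺ°, or 0.5·10⁻ᴺ × 111000 m on the ground.
Setting 55500 × 10⁻ᴺ ≤ 0.031 gives 10ᴺ ≥ 1.79e+06, i.e. N ≥ 6.25.
So 7 decimal places suffice (0.00555 m); 6 would allow up to 0.0555 m.

7 decimal places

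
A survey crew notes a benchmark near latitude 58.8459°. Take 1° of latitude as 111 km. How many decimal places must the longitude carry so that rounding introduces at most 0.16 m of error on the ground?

6 decimal places

At 58.8459° one degree of longitude covers 111000 × cos 58.8459° ≈ 111000 × 0.5173 ≈ 57424.9 m.
N decimal places → at most half a unit in the last place, 0.5 × 10⁻ᴺ° = 57424.9/2 × 10⁻ᴺ m.
Need 0.5 × 57424.9 × 10⁻ᴺ ≤ 0.16 → 10⁻ᴺ ≤ 5.572e-06, so N ≥ 5.25.
At 5 places the error can reach 0.287 m, but 6 places keeps it to 0.0287 m.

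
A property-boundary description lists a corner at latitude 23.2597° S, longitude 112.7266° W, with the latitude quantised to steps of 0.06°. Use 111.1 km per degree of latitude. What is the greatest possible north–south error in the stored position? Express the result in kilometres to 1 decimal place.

3.3 kilometres

With a 0.06° grid the true value lies within half a step, ±0.06°/2 = ±0.03°, of the stored one.
So the N–S error is at most 0.03 × 111100 = 3333 m.
That is 3333 m = 3.333 km.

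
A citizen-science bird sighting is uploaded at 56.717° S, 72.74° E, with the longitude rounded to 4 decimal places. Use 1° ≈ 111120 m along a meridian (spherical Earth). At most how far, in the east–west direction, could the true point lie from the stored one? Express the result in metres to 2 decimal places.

Rounding to 4 decimal places leaves the longitude within ±5e-05° of the true value.
One degree of longitude at 56.717° is 111120 × cos 56.717° ≈ 111120 × 0.5488 = 60979.9 m.
East–west error: 5e-05° × 60979.9 m/° ≈ 3.04899 m.

3.05 metres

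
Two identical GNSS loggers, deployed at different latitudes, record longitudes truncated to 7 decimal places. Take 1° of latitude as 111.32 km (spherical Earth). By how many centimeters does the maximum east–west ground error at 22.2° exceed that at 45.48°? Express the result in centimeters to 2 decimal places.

Truncating at 7 decimal places can drop up to a full unit in the last place, so the longitude may be off by as much as 1e-07°.
At 22.2°: 1e-07° × 111320 × cos 22.2° = 1e-07 × 111320 × 0.9259 ≈ 0.010307 m.
Error at 45.48° = 1e-07° × 111320 × cos 45.48° ≈ 0.011132 × 0.7012 = 0.0078053 m.
Difference: 0.010307 − 0.0078053 = 0.0025015 m.
That is 0.0025015 m = 0.25015 cm.

0.25 centimeters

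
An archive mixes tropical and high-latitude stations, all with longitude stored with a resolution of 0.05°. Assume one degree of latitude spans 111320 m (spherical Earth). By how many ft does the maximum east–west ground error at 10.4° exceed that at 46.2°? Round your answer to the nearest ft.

2661 ft

With a 0.05° grid the true value lies within half a step, ±0.05°/2 = ±0.025°, of the stored one.
Error at 10.4° = 0.025° × 111320 × cos 10.4° ≈ 2783 × 0.9836 = 2737.3 m.
Error at 46.2° = 0.025° × 111320 × cos 46.2° ≈ 2783 × 0.6921 = 1926.2 m.
So the lower-latitude error exceeds the higher by 2737.3 − 1926.2 = 811.04 m.
In feet: 811.045 m ÷ 0.3048 ≈ 2660.9 ft.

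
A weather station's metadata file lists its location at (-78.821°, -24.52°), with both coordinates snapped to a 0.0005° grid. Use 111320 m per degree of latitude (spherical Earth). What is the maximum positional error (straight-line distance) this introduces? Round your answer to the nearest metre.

With a 0.0005° grid the true value lies within half a step, ±0.0005°/2 = ±0.00025°, of the stored one.
Latitude error → 0.00025 × 111320 = 27.83 m along the meridian.
Longitude error → 0.00025 × 111320 × cos 78.821° = 0.00025 × 111320 × 0.1939 ≈ 5.39554 m.
Worst case both components are at the extreme and orthogonal: √(27.83² + 5.39554²) ≈ 28.3482 m.

28 metres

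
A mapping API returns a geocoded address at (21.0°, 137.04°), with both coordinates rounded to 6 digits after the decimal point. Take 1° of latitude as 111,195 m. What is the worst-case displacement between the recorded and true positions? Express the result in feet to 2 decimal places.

Rounding to 6 decimal places leaves each coordinate within ±5e-07° of the true value.
N–S: 5e-07° × 111195 m/° = 0.0555975 m.
E–W at 21°: 5e-07° × 111195 × cos 21° = 5e-07 × 111195 × 0.9336 ≈ 0.0519047 m.
Combining orthogonally: (0.0555975² + 0.0519047²)^½ ≈ 0.0760604 m.
Converting: 0.0760604 m × 3.2808 ft/m ≈ 0.24954 ft.

0.25 feet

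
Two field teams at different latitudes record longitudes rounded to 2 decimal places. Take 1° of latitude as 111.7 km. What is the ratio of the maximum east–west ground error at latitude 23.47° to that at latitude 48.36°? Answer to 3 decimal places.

Rounding to 2 decimal places leaves the longitude within ±0.005° of the true value.
Error at 23.47° = 0.005° × 111700 × cos 23.47° ≈ 558.5 × 0.9173 = 512.29 m.
Error at 48.36° = 0.005° × 111700 × cos 48.36° ≈ 558.5 × 0.6644 = 371.09 m.
Ratio: 512.29 / 371.09 = cos 23.47° / cos 48.36° ≈ 1.3805.

1.380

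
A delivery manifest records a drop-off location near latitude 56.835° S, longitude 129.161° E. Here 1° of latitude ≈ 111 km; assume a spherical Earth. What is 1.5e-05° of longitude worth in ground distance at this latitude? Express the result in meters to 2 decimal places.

0.91 meters

One degree of longitude here spans 111000 × cos 56.835° = 111000 × 0.5471 ≈ 60722.8 m; 1.5e-05° of that is 0.910842 m.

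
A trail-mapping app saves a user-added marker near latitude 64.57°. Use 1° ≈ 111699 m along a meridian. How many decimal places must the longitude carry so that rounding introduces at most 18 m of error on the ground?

At 64.57° one degree of longitude covers 111699 × cos 64.57° ≈ 111699 × 0.4294 ≈ 47964.5 m.
With N decimal places the half-ulp bound is 0.5·10⁻ᴺ°, or 0.5·10⁻ᴺ × 47964.5 m on the ground.
Need 0.5 × 47964.5 × 10⁻ᴺ ≤ 18 → 10⁻ᴺ ≤ 7.506e-04, so N ≥ 3.12.
N = 3 would give 24 m (too coarse); N = 4 gives 2.4 m ≤ 18 m.

4 decimal places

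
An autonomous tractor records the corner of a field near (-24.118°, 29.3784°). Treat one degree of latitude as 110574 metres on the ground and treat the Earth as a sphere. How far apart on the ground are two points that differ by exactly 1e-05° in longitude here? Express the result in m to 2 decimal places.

1.01 m

1e-05° of longitude at 24.118° is 1e-05 × 110574 × cos 24.118° ≈ 1e-05 × 100922 = 1.00922 m.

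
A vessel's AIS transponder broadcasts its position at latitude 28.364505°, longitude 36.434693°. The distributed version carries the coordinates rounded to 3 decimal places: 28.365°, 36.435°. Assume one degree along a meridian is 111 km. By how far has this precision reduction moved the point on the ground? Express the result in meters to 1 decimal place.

Δlat = 28.364505 − 28.365 = -0.000495°; Δlon = 36.434693 − 36.435 = -0.000307°.
North–south shift: -0.000495 × 111000 = -54.945 m.
E–W at 28.365°: -0.000307° × 111000 × cos 28.365° = -0.000307 × 111000 × 0.8799 ≈ -29.9857 m.
Combined displacement = (54.945² + 29.9857²)^½ ≈ 62.5947 m.

62.6 meters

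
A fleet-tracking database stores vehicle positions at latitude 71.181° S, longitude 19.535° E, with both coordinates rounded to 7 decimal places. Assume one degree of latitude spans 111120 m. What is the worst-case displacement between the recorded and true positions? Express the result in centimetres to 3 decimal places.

0.584 centimetres

Rounding to 7 decimal places leaves each coordinate within ±5e-08° of the true value.
North–south component: 5e-08° × 111120 = 0.005556 m.
Longitude error → 5e-08 × 111120 × cos 71.181° = 5e-08 × 111120 × 0.3226 ≈ 0.00179225 m.
Combining orthogonally: (0.005556² + 0.00179225²)^½ ≈ 0.00583792 m.
That is 0.00583792 m = 0.58379 cm.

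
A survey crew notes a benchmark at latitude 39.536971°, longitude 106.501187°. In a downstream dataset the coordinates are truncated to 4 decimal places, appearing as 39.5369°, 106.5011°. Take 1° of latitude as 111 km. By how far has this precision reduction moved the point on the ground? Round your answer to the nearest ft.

The latitude changed by +0.000071° and the longitude by +0.000087°.
N–S: 0.000071° × 111000 m/° = 7.881 m.
East–west at this latitude: 0.000087° × 111000 × cos 39.5369° ≈ 0.000087 × 85604.8 = 7.44762 m.
Hypotenuse of the two orthogonal shifts: √(7.881² + 7.44762²) = 10.8433 m.
Converting: 10.8433 m × 3.2808 ft/m ≈ 35.575 ft.

36 ft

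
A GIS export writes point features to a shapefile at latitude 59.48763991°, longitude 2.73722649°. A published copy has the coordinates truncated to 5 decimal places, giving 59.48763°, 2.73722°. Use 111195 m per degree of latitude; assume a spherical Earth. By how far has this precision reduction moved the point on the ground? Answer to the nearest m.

1 m

The latitude changed by +0.00000991° and the longitude by +0.00000649°.
North–south shift: 0.00000991 × 111195 = 1.10194 m.
East–west at this latitude: 0.00000649° × 111195 × cos 59.4876° ≈ 0.00000649 × 56456.4 = 0.366402 m.
Distance: √(1.10194² + 0.366402²) ≈ 1.16126 m.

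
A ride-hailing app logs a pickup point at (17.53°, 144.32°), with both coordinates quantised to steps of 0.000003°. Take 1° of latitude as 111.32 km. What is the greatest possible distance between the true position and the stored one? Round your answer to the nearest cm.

23 cm

With a 0.000003° grid the true value lies within half a step, ±0.000003°/2 = ±1.5e-06°, of the stored one.
Latitude error → 1.5e-06 × 111320 = 0.16698 m along the meridian.
Longitude error → 1.5e-06 × 111320 × cos 17.53° = 1.5e-06 × 111320 × 0.9536 ≈ 0.159225 m.
Combining orthogonally: (0.16698² + 0.159225²)^½ ≈ 0.230727 m.
That is 0.230727 m = 23.073 cm.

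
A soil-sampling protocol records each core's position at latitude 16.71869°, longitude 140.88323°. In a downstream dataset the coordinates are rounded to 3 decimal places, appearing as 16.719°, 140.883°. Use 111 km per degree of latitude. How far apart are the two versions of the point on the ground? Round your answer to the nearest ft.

Δlat = 16.71869 − 16.719 = -0.00031°; Δlon = 140.88323 − 140.883 = +0.00023°.
North–south shift: -0.00031 × 111000 = -34.41 m.
E–W at 16.719°: 0.00023° × 111000 × cos 16.719° = 0.00023 × 111000 × 0.9577 ≈ 24.4508 m.
Combined displacement = (34.41² + 24.4508²)^½ ≈ 42.2124 m.
In feet: 42.2124 m ÷ 0.3048 ≈ 138.49 ft.

138 ft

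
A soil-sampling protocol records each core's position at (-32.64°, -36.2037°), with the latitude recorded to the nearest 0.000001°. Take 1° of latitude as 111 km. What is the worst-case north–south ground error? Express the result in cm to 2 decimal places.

5.55 cm

Rounding to 6 decimal places leaves the latitude within ±5e-07° of the true value.
So the N–S error is at most 5e-07 × 111000 = 0.0555 m.
That is 0.0555 m = 5.55 cm.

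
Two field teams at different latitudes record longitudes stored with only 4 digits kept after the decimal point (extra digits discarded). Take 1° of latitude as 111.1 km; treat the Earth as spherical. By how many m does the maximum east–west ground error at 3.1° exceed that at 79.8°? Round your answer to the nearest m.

Truncating at 4 decimal places can drop up to a full unit in the last place, so the longitude may be off by as much as 0.0001°.
At 3.1°: 0.0001° × 111100 × cos 3.1° = 0.0001 × 111100 × 0.9985 ≈ 11.094 m.
At 79.8°: 0.0001° × 111100 × cos 79.8° = 0.0001 × 111100 × 0.1771 ≈ 1.9674 m.
So the lower-latitude error exceeds the higher by 11.094 − 1.9674 = 9.1263 m.

9 m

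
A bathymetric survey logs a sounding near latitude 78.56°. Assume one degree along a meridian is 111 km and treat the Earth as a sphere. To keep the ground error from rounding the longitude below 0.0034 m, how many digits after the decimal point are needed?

7 decimal places

At 78.56° one degree of longitude covers 111000 × cos 78.56° ≈ 111000 × 0.1983 ≈ 22015.9 m.
Rounding to N decimal places gives at most 0.5 × 10⁻ᴺ degrees of error, i.e. 0.5 × 10⁻ᴺ × 22015.9 m.
Need 0.5 × 22015.9 × 10⁻ᴺ ≤ 0.0034 → 10⁻ᴺ ≤ 3.089e-07, so N ≥ 6.51.
So 7 decimal places suffice (0.0011 m); 6 would allow up to 0.011 m.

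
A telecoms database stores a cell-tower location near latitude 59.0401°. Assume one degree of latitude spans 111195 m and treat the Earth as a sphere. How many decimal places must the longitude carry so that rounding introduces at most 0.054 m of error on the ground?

At 59.0401° one degree of longitude covers 111195 × cos 59.0401° ≈ 111195 × 0.5144 ≈ 57202.9 m.
Rounding to N decimal places gives at most 0.5 × 10⁻ᴺ degrees of error, i.e. 0.5 × 10⁻ᴺ × 57202.9 m.
Need 0.5 × 57202.9 × 10⁻ᴺ ≤ 0.054 → 10⁻ᴺ ≤ 1.888e-06, so N ≥ 5.72.
At 5 places the error can reach 0.286 m, but 6 places keeps it to 0.0286 m.

6 decimal places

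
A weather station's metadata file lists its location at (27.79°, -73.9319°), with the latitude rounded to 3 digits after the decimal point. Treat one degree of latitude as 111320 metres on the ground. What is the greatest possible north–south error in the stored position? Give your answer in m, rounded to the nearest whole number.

Rounding to 3 decimal places leaves the latitude within ±0.0005° of the true value.
North–south distance: 0.0005° × 111320 m/° = 55.66 m.

56 m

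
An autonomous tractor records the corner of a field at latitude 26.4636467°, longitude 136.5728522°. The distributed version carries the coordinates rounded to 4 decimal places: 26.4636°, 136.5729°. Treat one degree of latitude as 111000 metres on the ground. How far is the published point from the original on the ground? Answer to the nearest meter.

7 meters

The latitude changed by +0.0000467° and the longitude by -0.0000478°.
North–south shift: 0.0000467 × 111000 = 5.1837 m.
East–west at this latitude: -0.0000478° × 111000 × cos 26.4636° ≈ -0.0000478 × 99369.2 = -4.74985 m.
Distance: √(5.1837² + 4.74985²) ≈ 7.03077 m.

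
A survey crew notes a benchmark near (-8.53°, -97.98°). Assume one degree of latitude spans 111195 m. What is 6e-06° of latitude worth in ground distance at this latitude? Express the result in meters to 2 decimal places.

Along a meridian 6e-06° is 6e-06 × 111195 = 0.66717 m.

0.67 meters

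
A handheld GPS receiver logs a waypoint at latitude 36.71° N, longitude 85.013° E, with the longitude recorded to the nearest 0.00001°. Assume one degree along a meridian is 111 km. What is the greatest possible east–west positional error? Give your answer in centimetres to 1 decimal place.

44.5 centimetres

Rounding to 5 decimal places leaves the longitude within ±5e-06° of the true value.
At latitude 36.71° a degree of longitude spans 111000 m × cos 36.71° = 111000 × 0.8017 ≈ 88985.5 m.
Maximum E–W displacement: 5e-06 × 88985.5 = 0.444928 m.
That is 0.444928 m = 44.493 cm.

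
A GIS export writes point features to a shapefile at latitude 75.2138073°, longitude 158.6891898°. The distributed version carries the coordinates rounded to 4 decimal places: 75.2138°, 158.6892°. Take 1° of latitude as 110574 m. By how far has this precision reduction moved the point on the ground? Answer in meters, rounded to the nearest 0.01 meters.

0.86 meters

The latitude changed by +0.0000073° and the longitude by -0.0000102°.
North–south shift: 0.0000073 × 110574 = 0.80719 m.
E–W at 75.2138°: -0.0000102° × 110574 × cos 75.2138° = -0.0000102 × 110574 × 0.2552 ≈ -0.287843 m.
Combined displacement = (0.80719² + 0.287843²)^½ ≈ 0.856977 m.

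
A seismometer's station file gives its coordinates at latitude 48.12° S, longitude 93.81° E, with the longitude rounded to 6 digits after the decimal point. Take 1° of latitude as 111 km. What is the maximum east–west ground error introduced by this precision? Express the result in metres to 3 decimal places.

Rounding to 6 decimal places leaves the longitude within ±5e-07° of the true value.
Parallels shrink by cos φ, so at 48.12° a degree of longitude is 111000 × 0.6676 ≈ 74100.6 m.
East–west error: 5e-07° × 74100.6 m/° ≈ 0.0370503 m.

0.037 metres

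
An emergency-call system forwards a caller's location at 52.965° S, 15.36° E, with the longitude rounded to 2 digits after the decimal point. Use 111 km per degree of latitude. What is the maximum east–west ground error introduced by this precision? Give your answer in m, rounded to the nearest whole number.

334 m

Rounding to 2 decimal places leaves the longitude within ±0.005° of the true value.
At latitude 52.965° a degree of longitude spans 111000 m × cos 52.965° = 111000 × 0.6023 ≈ 66855.6 m.
So at most 0.005° × 66855.6 ≈ 334.278 m east–west.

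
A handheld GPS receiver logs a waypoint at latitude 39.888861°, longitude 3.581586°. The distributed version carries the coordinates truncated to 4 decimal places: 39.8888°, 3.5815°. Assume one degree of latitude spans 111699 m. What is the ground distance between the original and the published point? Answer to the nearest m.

10 m

Δlat = 39.888861 − 39.8888 = +0.000061°; Δlon = 3.581586 − 3.5815 = +0.000086°.
North–south shift: 0.000061 × 111699 = 6.81364 m.
East–west at this latitude: 0.000086° × 111699 × cos 39.8888° ≈ 0.000086 × 85705.6 = 7.37068 m.
Distance: √(6.81364² + 7.37068²) ≈ 10.0376 m.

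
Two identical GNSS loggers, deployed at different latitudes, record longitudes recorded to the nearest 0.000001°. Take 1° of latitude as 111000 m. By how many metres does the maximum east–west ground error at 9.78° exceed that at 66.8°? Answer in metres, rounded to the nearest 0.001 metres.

0.033 metres

Rounding to 6 decimal places leaves the longitude within ±5e-07° of the true value.
Error at 9.78° = 5e-07° × 111000 × cos 9.78° ≈ 0.0555 × 0.9855 = 0.054693 m.
At 66.8°: 5e-07° × 111000 × cos 66.8° = 5e-07 × 111000 × 0.3939 ≈ 0.021864 m.
So the lower-latitude error exceeds the higher by 0.054693 − 0.021864 = 0.03283 m.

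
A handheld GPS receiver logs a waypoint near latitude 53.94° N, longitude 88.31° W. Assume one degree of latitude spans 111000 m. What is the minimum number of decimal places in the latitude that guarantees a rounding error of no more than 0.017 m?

7 decimal places

One degree of latitude covers 111000 m.
N decimal places → at most half a unit in the last place, 0.5 × 10⁻ᴺ° = 111000/2 × 10⁻ᴺ m.
Setting 55500 × 10⁻ᴺ ≤ 0.017 gives 10ᴺ ≥ 3.265e+06, i.e. N ≥ 6.51.
So 7 decimal places suffice (0.00555 m); 6 would allow up to 0.0555 m.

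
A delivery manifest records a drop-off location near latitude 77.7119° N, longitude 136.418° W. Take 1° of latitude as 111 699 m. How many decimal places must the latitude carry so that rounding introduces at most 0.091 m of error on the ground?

6

One degree of latitude covers 111699 m.
Rounding to N decimal places gives at most 0.5 × 10⁻ᴺ degrees of error, i.e. 0.5 × 10⁻ᴺ × 111699 m.
Setting 55849.5 × 10⁻ᴺ ≤ 0.091 gives 10ᴺ ≥ 6.137e+05, i.e. N ≥ 5.79.
N = 5 would give 0.558 m (too coarse); N = 6 gives 0.0558 m ≤ 0.091 m.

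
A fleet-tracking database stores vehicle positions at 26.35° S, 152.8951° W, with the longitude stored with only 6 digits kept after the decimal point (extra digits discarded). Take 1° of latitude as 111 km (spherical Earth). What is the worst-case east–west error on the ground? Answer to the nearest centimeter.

10 centimeters

Truncating at 6 decimal places can drop up to a full unit in the last place, so the longitude may be off by as much as 1e-06°.
At latitude 26.35° a degree of longitude spans 111000 m × cos 26.35° = 111000 × 0.8961 ≈ 99467 m.
Maximum E–W displacement: 1e-06 × 99467 = 0.099467 m.
That is 0.099467 m = 9.9467 cm.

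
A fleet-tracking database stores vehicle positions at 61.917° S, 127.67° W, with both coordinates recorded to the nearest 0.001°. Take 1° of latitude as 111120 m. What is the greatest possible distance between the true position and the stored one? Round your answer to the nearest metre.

Rounding to 3 decimal places leaves each coordinate within ±0.0005° of the true value.
North–south component: 0.0005° × 111120 = 55.56 m.
E–W at 61.917°: 0.0005° × 111120 × cos 61.917° = 0.0005 × 111120 × 0.4708 ≈ 26.1549 m.
Combining orthogonally: (55.56² + 26.1549²)^½ ≈ 61.4084 m.

61 metres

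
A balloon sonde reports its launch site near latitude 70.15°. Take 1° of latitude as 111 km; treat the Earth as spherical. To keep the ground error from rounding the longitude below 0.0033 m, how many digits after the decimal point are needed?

At 70.15° one degree of longitude covers 111000 × cos 70.15° ≈ 111000 × 0.3396 ≈ 37691 m.
N decimal places → at most half a unit in the last place, 0.5 × 10⁻ᴺ° = 37691/2 × 10⁻ᴺ m.
Setting 18845.5 × 10⁻ᴺ ≤ 0.0033 gives 10ᴺ ≥ 5.711e+06, i.e. N ≥ 6.76.
At 6 places the error can reach 0.0188 m, but 7 places keeps it to 0.00188 m.

7 decimal places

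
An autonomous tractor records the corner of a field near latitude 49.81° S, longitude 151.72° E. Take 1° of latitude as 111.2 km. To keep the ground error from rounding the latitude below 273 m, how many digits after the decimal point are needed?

One degree of latitude covers 111200 m.
With N decimal places the half-ulp bound is 0.5·10⁻ᴺ°, or 0.5·10⁻ᴺ × 111200 m on the ground.
Setting 55600 × 10⁻ᴺ ≤ 273 gives 10ᴺ ≥ 203.7, i.e. N ≥ 2.31.
N = 2 would give 556 m (too coarse); N = 3 gives 55.6 m ≤ 273 m.

3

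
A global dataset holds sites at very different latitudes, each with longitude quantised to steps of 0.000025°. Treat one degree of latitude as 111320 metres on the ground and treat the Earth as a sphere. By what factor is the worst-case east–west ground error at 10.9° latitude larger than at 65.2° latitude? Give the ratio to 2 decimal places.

With a 0.000025° grid the true value lies within half a step, ±0.000025°/2 = ±1.25e-05°, of the stored one.
At 10.9°: 1.25e-05° × 111320 × cos 10.9° = 1.25e-05 × 111320 × 0.9820 ≈ 1.3664 m.
At 65.2°: 1.25e-05° × 111320 × cos 65.2° = 1.25e-05 × 111320 × 0.4195 ≈ 0.58367 m.
Ratio: 1.3664 / 0.58367 = cos 10.9° / cos 65.2° ≈ 2.3411.

2.34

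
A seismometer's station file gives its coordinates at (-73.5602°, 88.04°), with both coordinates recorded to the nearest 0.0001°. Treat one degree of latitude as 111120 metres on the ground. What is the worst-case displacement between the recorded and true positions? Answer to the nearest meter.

Rounding to 4 decimal places leaves each coordinate within ±5e-05° of the true value.
Latitude error → 5e-05 × 111120 = 5.556 m along the meridian.
East–west component at 73.5602°: 5e-05° × 111120 × cos 73.5602° ≈ 5e-05 × 31447.8 ≈ 1.57239 m.
Combining orthogonally: (5.556² + 1.57239²)^½ ≈ 5.77421 m.

6 meters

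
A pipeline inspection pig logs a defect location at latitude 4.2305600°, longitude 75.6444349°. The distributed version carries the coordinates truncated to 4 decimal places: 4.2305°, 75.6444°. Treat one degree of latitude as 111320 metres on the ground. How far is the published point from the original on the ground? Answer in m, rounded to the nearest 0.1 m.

Δlat = 4.2305600 − 4.2305 = +0.0000600°; Δlon = 75.6444349 − 75.6444 = +0.0000349°.
North–south shift: 0.0000600 × 111320 = 6.6792 m.
E–W at 4.2305°: 0.0000349° × 111320 × cos 4.2305° = 0.0000349 × 111320 × 0.9973 ≈ 3.87448 m.
Distance: √(6.6792² + 3.87448²) ≈ 7.72161 m.

7.7 m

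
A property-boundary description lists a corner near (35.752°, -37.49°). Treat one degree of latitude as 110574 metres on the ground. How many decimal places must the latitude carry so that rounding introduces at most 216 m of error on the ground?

One degree of latitude covers 110574 m.
N decimal places → at most half a unit in the last place, 0.5 × 10⁻ᴺ° = 110574/2 × 10⁻ᴺ m.
Setting 55287 × 10⁻ᴺ ≤ 216 gives 10ᴺ ≥ 256, i.e. N ≥ 2.41.
At 2 places the error can reach 553 m, but 3 places keeps it to 55.3 m.

3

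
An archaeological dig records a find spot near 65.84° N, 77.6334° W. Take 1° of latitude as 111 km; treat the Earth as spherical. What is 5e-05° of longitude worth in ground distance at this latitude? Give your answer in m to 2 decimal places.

2.27 m

One degree of longitude here spans 111000 × cos 65.84° = 111000 × 0.4093 ≈ 45430.8 m; 5e-05° of that is 2.27154 m.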